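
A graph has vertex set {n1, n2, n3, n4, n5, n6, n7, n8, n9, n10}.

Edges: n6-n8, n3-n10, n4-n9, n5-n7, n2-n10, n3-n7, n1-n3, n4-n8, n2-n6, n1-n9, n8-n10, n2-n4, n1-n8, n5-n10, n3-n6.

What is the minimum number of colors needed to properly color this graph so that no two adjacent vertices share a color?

2

n1 and n9 are adjacent, so at least 2 colors are needed.
2 colors suffice: color R → {n1, n4, n6, n7, n10}; color B → {n2, n3, n5, n8, n9}. Each edge has distinct colors on its endpoints.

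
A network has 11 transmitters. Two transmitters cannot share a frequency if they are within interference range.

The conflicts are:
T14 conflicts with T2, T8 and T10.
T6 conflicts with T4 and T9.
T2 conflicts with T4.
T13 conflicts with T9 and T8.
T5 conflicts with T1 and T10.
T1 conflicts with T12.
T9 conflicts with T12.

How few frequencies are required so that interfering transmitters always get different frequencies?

3

The cycle T4-T6-T9-T13-T8-T14-T2-T4 has odd length 7, so it cannot be 2-colored; at least 3 frequencies are needed.
Using 3 frequencies: T14=1, T6=2, T2=2, T4=1, T13=2, T5=1, T1=3, T9=1, T8=3, T12=2, T10=2. No two conflicting transmitters share a frequency.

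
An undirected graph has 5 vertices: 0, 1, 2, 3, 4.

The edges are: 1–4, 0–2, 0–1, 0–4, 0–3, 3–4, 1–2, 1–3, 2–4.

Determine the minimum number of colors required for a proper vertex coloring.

4

0, 1, 3, 4 are pairwise adjacent (a clique of size 4), so at least 4 colors are needed.
4 colors suffice: color red → {4}; color blue → {1}; color green → {0}; color yellow → {2, 3}. No two adjacent vertices share a color.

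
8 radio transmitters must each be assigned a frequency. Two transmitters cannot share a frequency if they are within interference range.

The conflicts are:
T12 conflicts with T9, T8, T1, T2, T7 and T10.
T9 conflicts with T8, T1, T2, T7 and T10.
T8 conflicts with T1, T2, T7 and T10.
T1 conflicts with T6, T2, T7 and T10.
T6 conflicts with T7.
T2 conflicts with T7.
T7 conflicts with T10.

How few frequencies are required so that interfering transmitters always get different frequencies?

T12, T9, T8, T1, T2, T7 all conflict with each other, so at least 6 frequencies are needed.
A valid assignment using 6 frequencies: T12=4, T9=3, T8=5, T1=1, T6=3, T2=6, T7=2, T10=6. Each listed conflict is separated.

6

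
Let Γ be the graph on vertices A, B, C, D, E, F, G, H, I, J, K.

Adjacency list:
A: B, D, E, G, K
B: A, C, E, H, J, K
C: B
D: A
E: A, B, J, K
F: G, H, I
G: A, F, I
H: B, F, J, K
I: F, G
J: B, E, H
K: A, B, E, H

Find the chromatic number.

A, B, E, K are pairwise adjacent (a clique of size 4), so at least 4 colors are needed.
4 colors suffice: color 1 → {B, D, F}; color 2 → {A, C, H, I}; color 3 → {E, G}; color 4 → {J, K}. Every edge joins two different colors.

4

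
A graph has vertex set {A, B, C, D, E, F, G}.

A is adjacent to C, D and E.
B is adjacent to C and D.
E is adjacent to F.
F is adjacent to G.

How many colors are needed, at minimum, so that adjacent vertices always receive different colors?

2

E and F are adjacent, so at least 2 colors are needed.
A valid assignment using 2 colors: A=red, B=red, C=blue, D=blue, E=blue, F=red, G=blue. No two adjacent vertices share a color.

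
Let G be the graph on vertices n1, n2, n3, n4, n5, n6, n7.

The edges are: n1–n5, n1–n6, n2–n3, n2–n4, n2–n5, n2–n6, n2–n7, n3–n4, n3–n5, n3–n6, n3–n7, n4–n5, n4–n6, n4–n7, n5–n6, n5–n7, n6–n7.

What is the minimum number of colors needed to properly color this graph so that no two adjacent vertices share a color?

6

n2, n3, n4, n5, n6, n7 are pairwise adjacent (a clique of size 6), so at least 6 colors are needed.
6 colors suffice: n1=3, n2=3, n3=6, n4=4, n5=1, n6=2, n7=5. Each edge has distinct colors on its endpoints.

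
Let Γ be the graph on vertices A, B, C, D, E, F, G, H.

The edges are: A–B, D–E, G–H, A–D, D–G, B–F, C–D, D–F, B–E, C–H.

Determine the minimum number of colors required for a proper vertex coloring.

2

B and E are adjacent, so at least 2 colors are needed.
2 colors suffice: A=blue, B=red, C=blue, D=red, E=blue, F=blue, G=blue, H=red. Each edge has distinct colors on its endpoints.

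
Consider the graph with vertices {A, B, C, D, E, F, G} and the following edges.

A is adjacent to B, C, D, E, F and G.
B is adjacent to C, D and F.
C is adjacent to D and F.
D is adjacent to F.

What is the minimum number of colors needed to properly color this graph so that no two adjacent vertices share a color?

A, B, C, D, F are mutually adjacent (a clique of size 5), so at least 5 colors are needed.
5 colors suffice: A=1, B=4, C=3, D=5, E=2, F=2, G=2. Every edge joins two different colors.

5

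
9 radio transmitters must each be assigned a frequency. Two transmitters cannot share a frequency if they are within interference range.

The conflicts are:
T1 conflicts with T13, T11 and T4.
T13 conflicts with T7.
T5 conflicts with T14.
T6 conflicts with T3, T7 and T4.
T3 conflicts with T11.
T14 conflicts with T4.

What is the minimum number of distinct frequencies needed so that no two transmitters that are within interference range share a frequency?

The cycle T7-T6-T4-T1-T13-T7 has odd length 5, so it cannot be 2-colored; at least 3 frequencies are needed.
3 frequencies suffice: T1=1, T13=2, T5=2, T6=1, T3=3, T11=2, T7=3, T14=1, T4=2. Each listed conflict is separated.

3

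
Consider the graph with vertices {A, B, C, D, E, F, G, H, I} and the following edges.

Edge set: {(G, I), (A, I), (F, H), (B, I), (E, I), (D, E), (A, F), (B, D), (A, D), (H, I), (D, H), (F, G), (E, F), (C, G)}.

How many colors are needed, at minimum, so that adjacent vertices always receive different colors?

E and I are adjacent, so at least 2 colors are needed.
2 colors suffice: A=2, B=2, C=1, D=1, E=2, F=1, G=2, H=2, I=1. Each edge has distinct colors on its endpoints.

2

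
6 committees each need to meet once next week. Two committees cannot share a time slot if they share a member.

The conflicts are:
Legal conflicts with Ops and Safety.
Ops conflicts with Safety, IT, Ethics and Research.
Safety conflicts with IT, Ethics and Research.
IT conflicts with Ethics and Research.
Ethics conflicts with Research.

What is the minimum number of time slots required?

5

Ops, Safety, IT, Ethics, Research pairwise conflict, so at least 5 time slots are needed.
Using 5 time slots: Legal=3, Ops=1, Safety=2, IT=4, Ethics=3, Research=5. Each listed conflict is separated.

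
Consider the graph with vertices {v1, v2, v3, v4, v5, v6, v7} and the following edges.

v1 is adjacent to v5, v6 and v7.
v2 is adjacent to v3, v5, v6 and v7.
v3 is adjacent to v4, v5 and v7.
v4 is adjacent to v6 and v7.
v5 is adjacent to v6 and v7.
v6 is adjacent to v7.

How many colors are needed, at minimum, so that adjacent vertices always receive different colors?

v2, v3, v5, v7 are pairwise adjacent (a clique of size 4), so at least 4 colors are needed.
One proper 4-coloring: v1=4, v2=4, v3=3, v4=2, v5=2, v6=3, v7=1. No two adjacent vertices share a color.

4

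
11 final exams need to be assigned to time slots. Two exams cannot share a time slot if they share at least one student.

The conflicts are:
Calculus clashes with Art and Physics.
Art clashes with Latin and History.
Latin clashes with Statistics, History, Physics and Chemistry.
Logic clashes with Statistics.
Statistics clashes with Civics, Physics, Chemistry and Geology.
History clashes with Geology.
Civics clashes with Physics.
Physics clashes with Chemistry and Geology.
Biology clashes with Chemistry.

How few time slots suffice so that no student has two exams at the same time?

Latin, Statistics, Physics, Chemistry all conflict with each other, so at least 4 time slots are needed.
4 time slots suffice: time slot 1 → {Calculus, Statistics, History, Biology}; time slot 2 → {Art, Logic, Physics}; time slot 3 → {Latin, Civics, Geology}; time slot 4 → {Chemistry}. No two conflicting exams share a time slot.

4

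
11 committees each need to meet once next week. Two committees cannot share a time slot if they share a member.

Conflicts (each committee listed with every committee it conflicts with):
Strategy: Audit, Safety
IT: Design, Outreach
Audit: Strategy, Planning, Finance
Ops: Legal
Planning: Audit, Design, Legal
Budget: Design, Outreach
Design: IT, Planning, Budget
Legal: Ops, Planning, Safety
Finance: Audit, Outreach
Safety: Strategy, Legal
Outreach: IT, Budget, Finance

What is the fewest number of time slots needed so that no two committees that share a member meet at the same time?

The cycle Strategy-Audit-Planning-Legal-Safety-Strategy has odd length 5, so it cannot be 2-colored; at least 3 time slots are needed.
3 time slots suffice: time slot 1 → {Strategy, Ops, Planning, Outreach}; time slot 2 → {Audit, Design, Legal}; time slot 3 → {IT, Budget, Finance, Safety}. Every pair that conflicts lands in different time slots.

3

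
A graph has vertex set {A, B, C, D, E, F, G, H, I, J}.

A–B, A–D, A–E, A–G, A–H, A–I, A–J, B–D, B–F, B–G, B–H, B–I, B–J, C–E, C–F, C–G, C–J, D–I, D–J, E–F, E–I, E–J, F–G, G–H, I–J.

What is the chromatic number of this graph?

5

A, B, D, I, J are pairwise adjacent (a clique of size 5), so at least 5 colors are needed.
One proper 5-coloring: A=blue, B=red, C=blue, D=purple, E=red, F=yellow, G=green, H=yellow, I=yellow, J=green. Each edge has distinct colors on its endpoints.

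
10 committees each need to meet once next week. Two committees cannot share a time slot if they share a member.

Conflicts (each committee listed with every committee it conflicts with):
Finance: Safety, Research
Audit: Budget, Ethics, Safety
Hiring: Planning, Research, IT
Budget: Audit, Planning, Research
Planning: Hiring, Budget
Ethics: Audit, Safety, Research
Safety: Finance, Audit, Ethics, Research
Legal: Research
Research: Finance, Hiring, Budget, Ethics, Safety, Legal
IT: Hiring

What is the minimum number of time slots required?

3

Ethics, Safety, Research all conflict with each other, so at least 3 time slots are needed.
3 time slots suffice: time slot 1 → {Audit, Planning, Research, IT}; time slot 2 → {Hiring, Budget, Safety, Legal}; time slot 3 → {Finance, Ethics}. Each listed conflict is separated.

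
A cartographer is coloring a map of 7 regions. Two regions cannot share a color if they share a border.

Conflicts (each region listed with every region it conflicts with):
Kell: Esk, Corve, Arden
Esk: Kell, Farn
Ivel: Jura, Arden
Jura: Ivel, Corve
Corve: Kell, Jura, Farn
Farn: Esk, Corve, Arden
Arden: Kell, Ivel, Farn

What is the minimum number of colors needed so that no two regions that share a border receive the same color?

The cycle Ivel-Arden-Kell-Corve-Jura-Ivel has odd length 5, so it cannot be 2-colored; at least 3 colors are needed.
3 colors suffice: color 1 → {Kell, Jura, Farn}; color 2 → {Esk, Corve, Arden}; color 3 → {Ivel}. Each listed conflict is separated.

3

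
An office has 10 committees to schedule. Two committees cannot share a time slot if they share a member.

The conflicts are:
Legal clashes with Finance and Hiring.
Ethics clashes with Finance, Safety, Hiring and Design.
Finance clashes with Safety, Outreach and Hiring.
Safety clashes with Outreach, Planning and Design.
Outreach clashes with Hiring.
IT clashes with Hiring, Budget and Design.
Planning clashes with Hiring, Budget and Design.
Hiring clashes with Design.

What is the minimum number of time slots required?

Finance, Outreach, Hiring are mutually in conflict, so at least 3 time slots are needed.
Using 3 time slots: Legal=3, Ethics=3, Finance=2, Safety=1, Outreach=3, IT=3, Planning=3, Hiring=1, Budget=1, Design=2. No two conflicting committees share a time slot.

3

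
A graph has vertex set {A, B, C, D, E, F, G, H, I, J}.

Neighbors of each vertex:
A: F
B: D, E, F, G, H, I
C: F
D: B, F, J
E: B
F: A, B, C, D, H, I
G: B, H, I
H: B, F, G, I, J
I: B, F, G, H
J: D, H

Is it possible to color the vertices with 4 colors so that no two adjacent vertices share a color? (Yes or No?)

The chromatic number is 4. B, G, H, I are mutually adjacent (a clique of size 4), so at least 4 colors are needed.
4 colors suffice: color red → {E, F, G, J}; color blue → {A, B, C}; color green → {D, H}; color yellow → {I}.
That is already a proper 4-coloring.

Yes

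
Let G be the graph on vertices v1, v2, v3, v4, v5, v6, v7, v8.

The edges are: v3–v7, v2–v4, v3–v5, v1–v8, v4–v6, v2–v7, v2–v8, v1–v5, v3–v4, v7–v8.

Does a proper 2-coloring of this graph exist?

v2, v7, v8 are pairwise adjacent, so at least 3 colors are needed.
So 2 colors are not enough.

No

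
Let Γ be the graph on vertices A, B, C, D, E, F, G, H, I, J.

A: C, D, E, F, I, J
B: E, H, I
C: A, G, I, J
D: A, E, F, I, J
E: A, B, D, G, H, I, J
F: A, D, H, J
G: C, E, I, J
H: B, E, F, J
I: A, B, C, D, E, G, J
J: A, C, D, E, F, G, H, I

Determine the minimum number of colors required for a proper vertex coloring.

A, D, E, I, J form a clique, so at least 5 colors are needed.
5 colors suffice: color 1 → {B, J}; color 2 → {F, I}; color 3 → {C, E}; color 4 → {A, G, H}; color 5 → {D}. Every edge joins two different colors.

5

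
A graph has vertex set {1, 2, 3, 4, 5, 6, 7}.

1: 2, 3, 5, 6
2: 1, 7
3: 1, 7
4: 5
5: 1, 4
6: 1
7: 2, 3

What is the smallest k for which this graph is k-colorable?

2

2 and 7 are adjacent, so at least 2 colors are needed.
2 colors suffice: 1=red, 2=blue, 3=blue, 4=red, 5=blue, 6=blue, 7=red. Each edge has distinct colors on its endpoints.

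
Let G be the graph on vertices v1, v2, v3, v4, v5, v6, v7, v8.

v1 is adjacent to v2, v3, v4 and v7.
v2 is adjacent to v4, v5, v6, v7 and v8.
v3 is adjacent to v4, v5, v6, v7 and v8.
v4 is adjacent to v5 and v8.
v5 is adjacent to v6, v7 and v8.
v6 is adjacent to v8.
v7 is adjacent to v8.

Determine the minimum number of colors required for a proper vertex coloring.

4

v3, v4, v5, v8 are mutually adjacent (a clique of size 4), so at least 4 colors are needed.
4 colors suffice: color 1 → {v2, v3}; color 2 → {v1, v5}; color 3 → {v8}; color 4 → {v4, v6, v7}. Each edge has distinct colors on its endpoints.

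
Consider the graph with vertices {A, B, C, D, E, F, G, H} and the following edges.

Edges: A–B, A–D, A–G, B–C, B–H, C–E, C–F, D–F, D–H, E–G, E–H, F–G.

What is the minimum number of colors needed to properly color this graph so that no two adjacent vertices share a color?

3

The cycle D-A-B-C-F-D has odd length 5, so it cannot be 2-colored; at least 3 colors are needed.
A valid assignment using 3 colors: A=2, B=1, C=3, D=1, E=1, F=2, G=3, H=2. Every edge joins two different colors.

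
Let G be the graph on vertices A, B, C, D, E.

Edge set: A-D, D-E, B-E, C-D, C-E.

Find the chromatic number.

C, D, E are pairwise adjacent, so at least 3 colors are needed.
3 colors suffice: color 1 → {A, E}; color 2 → {B, D}; color 3 → {C}. Each edge has distinct colors on its endpoints.

3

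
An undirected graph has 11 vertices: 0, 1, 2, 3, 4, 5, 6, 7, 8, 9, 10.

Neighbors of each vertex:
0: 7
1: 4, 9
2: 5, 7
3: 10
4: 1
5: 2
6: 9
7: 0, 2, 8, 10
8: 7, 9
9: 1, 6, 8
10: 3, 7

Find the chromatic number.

2 and 5 are adjacent, so at least 2 colors are needed.
2 colors suffice: color a → {3, 4, 5, 7, 9}; color b → {0, 1, 2, 6, 8, 10}. Every edge joins two different colors.

2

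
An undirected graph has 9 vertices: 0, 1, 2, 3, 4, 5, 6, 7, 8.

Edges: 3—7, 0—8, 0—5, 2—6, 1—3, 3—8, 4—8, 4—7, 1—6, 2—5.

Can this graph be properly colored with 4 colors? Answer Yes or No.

The chromatic number is 3. The cycle 8-3-1-6-2-5-0-8 has odd length 7, so it cannot be 2-colored; at least 3 colors are needed.
3 colors suffice: 0=c, 1=b, 2=b, 3=a, 4=a, 5=a, 6=a, 7=b, 8=b.
Since 4 ≥ 3, a proper 4-coloring certainly exists.

Yes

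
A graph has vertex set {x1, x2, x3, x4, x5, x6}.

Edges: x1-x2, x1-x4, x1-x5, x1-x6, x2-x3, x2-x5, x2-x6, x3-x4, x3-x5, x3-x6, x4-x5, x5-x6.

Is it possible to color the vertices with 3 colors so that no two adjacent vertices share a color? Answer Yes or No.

No

x1, x2, x5, x6 are mutually adjacent (a clique of size 4), so at least 4 colors are needed.
So 3 colors are not enough.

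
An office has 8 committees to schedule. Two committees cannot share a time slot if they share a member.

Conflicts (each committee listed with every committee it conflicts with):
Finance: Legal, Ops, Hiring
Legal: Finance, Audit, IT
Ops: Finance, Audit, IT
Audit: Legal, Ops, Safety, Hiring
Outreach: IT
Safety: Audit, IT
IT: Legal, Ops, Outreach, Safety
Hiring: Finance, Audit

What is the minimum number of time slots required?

Finance and Ops conflict, so at least 2 time slots are needed.
2 time slots suffice: time slot 1 → {Finance, Audit, IT}; time slot 2 → {Legal, Ops, Outreach, Safety, Hiring}. Every pair that conflicts lands in different time slots.

2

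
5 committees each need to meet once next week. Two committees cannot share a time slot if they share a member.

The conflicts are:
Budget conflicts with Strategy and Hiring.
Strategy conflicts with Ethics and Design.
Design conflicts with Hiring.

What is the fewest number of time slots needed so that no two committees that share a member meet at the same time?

2

Budget and Hiring conflict, so at least 2 time slots are needed.
2 time slots suffice: time slot 1 → {Strategy, Hiring}; time slot 2 → {Budget, Ethics, Design}. No two conflicting committees share a time slot.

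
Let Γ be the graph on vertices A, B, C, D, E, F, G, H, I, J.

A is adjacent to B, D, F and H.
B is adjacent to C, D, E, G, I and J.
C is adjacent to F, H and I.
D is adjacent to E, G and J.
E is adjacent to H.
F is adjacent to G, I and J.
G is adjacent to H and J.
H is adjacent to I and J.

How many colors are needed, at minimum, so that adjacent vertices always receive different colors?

4

B, D, G, J are mutually adjacent (a clique of size 4), so at least 4 colors are needed.
One proper 4-coloring: A=blue, B=red, C=green, D=yellow, E=blue, F=red, G=green, H=red, I=blue, J=blue. Each edge has distinct colors on its endpoints.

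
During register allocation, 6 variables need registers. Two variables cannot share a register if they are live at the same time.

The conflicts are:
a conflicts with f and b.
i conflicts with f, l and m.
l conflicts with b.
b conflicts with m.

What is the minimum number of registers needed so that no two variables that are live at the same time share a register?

3

The cycle m-b-a-f-i-m has odd length 5, so it cannot be 2-colored; at least 3 registers are needed.
3 registers suffice: a=2, i=1, f=3, l=2, b=1, m=2. Each listed conflict is separated.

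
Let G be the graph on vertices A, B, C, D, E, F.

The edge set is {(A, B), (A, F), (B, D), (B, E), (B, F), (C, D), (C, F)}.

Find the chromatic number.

3

A, B, F form a triangle, so at least 3 colors are needed.
One proper 3-coloring: A=green, B=red, C=red, D=blue, E=blue, F=blue. Every edge joins two different colors.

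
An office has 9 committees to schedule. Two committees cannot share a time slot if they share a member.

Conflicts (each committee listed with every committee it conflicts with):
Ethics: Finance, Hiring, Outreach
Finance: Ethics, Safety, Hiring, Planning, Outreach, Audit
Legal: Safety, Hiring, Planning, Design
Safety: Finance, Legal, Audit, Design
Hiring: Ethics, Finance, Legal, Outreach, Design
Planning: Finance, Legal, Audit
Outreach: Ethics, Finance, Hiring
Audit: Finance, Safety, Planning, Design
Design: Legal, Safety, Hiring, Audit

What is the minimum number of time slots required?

Ethics, Finance, Hiring, Outreach all conflict with each other, so at least 4 time slots are needed.
4 time slots suffice: Ethics=4, Finance=1, Legal=3, Safety=4, Hiring=2, Planning=4, Outreach=3, Audit=2, Design=1. Every pair that conflicts lands in different time slots.

4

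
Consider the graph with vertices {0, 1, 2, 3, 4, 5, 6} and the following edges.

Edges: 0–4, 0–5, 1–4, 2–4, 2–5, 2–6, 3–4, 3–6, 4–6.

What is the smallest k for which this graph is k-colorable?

3

3, 4, 6 are pairwise adjacent, so at least 3 colors are needed.
3 colors suffice: color a → {4, 5}; color b → {0, 1, 2, 3}; color c → {6}. No two adjacent vertices share a color.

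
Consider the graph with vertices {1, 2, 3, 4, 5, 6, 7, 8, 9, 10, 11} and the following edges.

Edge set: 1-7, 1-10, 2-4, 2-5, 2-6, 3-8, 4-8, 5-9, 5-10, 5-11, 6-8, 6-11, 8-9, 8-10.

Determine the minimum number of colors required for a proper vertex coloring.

The cycle 6-2-5-10-8-6 has odd length 5, so it cannot be 2-colored; at least 3 colors are needed.
3 colors suffice: color red → {1, 5, 8}; color blue → {3, 4, 6, 7, 9, 10}; color green → {2, 11}. Each edge has distinct colors on its endpoints.

3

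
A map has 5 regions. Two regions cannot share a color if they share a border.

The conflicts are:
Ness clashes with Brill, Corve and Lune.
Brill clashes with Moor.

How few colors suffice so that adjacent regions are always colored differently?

Ness and Corve conflict, so at least 2 colors are needed.
2 colors suffice: Ness=1, Brill=2, Corve=2, Moor=1, Lune=2. No two conflicting regions share a color.

2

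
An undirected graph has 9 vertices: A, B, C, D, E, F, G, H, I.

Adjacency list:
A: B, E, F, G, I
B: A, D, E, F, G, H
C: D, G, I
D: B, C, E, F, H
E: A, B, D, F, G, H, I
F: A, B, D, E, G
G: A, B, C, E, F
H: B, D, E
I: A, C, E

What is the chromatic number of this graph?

5

A, B, E, F, G are mutually adjacent (a clique of size 5), so at least 5 colors are needed.
A valid assignment using 5 colors: A=3, B=2, C=1, D=3, E=1, F=4, G=5, H=4, I=2. No two adjacent vertices share a color.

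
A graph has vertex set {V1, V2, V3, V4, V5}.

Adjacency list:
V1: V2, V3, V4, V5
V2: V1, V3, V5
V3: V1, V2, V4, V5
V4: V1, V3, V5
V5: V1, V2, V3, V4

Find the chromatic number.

V1, V2, V3, V5 are pairwise adjacent (a clique of size 4), so at least 4 colors are needed.
4 colors suffice: color 1 → {V3}; color 2 → {V5}; color 3 → {V1}; color 4 → {V2, V4}. Each edge has distinct colors on its endpoints.

4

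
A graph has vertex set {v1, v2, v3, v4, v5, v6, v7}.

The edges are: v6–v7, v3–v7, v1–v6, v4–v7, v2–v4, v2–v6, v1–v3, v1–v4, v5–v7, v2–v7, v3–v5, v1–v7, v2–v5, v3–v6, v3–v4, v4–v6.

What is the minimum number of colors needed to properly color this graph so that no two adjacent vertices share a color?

v1, v3, v4, v6, v7 form a clique, so at least 5 colors are needed.
5 colors suffice: color 1 → {v7}; color 2 → {v2, v3}; color 3 → {v5, v6}; color 4 → {v4}; color 5 → {v1}. Each edge has distinct colors on its endpoints.

5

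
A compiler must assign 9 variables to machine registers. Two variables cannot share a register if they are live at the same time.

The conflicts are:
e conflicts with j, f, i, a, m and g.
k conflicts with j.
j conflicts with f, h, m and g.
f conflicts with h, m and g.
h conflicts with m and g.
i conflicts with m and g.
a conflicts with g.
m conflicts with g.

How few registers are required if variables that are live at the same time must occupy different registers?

5

e, j, f, m, g are mutually in conflict, so at least 5 registers are needed.
5 registers suffice: register 1 → {k, g}; register 2 → {e, h}; register 3 → {a, m}; register 4 → {j, i}; register 5 → {f}. Every pair that conflicts lands in different registers.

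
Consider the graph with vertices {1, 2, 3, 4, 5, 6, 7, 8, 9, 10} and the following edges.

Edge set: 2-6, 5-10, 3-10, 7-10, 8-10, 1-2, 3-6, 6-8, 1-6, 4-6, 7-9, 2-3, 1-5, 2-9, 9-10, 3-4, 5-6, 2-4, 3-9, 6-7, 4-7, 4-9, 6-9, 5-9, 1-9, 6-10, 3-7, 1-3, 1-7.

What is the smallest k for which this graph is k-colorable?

5

3, 6, 7, 9, 10 are pairwise adjacent (a clique of size 5), so at least 5 colors are needed.
5 colors suffice: color red → {6}; color blue → {8, 9}; color green → {3, 5}; color yellow → {1, 4, 10}; color purple → {2, 7}. Every edge joins two different colors.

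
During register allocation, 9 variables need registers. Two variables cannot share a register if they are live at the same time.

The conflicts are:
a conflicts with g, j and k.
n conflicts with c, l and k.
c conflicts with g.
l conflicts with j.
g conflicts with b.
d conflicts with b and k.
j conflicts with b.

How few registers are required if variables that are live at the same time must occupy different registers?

3

The cycle d-b-j-a-k-d has odd length 5, so it cannot be 2-colored; at least 3 registers are needed.
3 registers suffice: register 1 → {g, j, k}; register 2 → {a, n, b}; register 3 → {c, l, d}. No two conflicting variables share a register.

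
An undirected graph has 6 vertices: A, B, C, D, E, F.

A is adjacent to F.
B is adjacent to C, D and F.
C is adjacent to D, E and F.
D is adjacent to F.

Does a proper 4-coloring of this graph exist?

Yes

The chromatic number is 4. B, C, D, F form a clique, so at least 4 colors are needed.
A valid assignment using 4 colors: A=1, B=4, C=1, D=3, E=2, F=2.
That is already a proper 4-coloring.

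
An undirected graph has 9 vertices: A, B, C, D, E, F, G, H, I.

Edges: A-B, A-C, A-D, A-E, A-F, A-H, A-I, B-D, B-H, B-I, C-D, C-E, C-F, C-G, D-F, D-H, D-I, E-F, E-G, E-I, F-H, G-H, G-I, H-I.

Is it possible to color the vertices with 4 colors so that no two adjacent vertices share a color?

A, B, D, H, I form a clique, so at least 5 colors are needed.
So 4 colors are not enough.

No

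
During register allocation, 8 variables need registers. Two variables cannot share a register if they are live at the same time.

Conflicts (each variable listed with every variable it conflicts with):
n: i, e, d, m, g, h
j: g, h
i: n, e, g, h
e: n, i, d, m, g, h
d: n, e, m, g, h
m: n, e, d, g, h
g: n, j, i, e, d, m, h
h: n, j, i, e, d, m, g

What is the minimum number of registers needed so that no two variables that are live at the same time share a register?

n, e, d, m, g, h pairwise conflict, so at least 6 registers are needed.
6 registers suffice: register 1 → {h}; register 2 → {g}; register 3 → {j, e}; register 4 → {n}; register 5 → {i, m}; register 6 → {d}. Each listed conflict is separated.

6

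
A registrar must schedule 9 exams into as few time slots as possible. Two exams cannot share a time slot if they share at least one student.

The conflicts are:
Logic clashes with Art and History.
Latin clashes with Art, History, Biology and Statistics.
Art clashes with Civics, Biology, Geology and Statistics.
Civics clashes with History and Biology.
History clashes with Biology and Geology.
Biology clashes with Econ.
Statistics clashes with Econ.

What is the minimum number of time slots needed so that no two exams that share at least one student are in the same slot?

3

Civics, History, Biology pairwise conflict, so at least 3 time slots are needed.
3 time slots suffice: time slot 1 → {Art, History, Econ}; time slot 2 → {Logic, Biology, Geology, Statistics}; time slot 3 → {Latin, Civics}. Each listed conflict is separated.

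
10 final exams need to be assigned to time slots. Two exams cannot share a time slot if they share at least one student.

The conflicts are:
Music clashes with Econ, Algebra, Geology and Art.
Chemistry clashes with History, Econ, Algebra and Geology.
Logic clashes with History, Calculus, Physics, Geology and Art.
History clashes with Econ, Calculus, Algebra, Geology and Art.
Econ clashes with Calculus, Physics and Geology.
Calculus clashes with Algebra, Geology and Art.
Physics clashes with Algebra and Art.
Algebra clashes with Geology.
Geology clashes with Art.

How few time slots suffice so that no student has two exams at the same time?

Logic, History, Calculus, Geology, Art all conflict with each other, so at least 5 time slots are needed.
5 time slots suffice: time slot 1 → {Physics, Geology}; time slot 2 → {Music, History}; time slot 3 → {Econ, Algebra, Art}; time slot 4 → {Chemistry, Calculus}; time slot 5 → {Logic}. Every pair that conflicts lands in different time slots.

5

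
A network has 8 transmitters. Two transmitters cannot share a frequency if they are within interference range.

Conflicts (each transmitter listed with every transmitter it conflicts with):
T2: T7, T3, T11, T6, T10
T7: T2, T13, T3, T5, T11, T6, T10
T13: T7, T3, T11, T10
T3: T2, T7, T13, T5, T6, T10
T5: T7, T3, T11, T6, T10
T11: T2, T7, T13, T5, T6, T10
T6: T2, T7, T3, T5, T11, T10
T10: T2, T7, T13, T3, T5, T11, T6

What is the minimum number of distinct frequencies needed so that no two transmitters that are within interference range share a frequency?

5

T7, T5, T11, T6, T10 pairwise conflict, so at least 5 frequencies are needed.
5 frequencies suffice: frequency 1 → {T7}; frequency 2 → {T10}; frequency 3 → {T3, T11}; frequency 4 → {T13, T6}; frequency 5 → {T2, T5}. No two conflicting transmitters share a frequency.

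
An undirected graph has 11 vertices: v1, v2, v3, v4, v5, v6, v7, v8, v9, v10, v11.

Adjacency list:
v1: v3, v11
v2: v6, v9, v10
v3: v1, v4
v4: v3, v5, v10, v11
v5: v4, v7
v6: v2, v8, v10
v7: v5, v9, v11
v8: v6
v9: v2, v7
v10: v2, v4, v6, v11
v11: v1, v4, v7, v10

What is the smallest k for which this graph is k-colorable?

3

v4, v10, v11 form a triangle, so at least 3 colors are needed.
A valid assignment using 3 colors: v1=1, v2=3, v3=2, v4=1, v5=2, v6=1, v7=1, v8=2, v9=2, v10=2, v11=3. No two adjacent vertices share a color.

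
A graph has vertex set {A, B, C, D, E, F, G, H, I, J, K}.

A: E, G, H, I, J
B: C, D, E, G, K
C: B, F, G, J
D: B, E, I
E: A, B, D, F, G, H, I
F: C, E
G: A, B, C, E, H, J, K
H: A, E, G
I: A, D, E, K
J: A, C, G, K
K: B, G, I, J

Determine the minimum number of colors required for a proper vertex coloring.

A, E, G, H are pairwise adjacent (a clique of size 4), so at least 4 colors are needed.
A valid assignment using 4 colors: A=green, B=green, C=yellow, D=yellow, E=red, F=blue, G=blue, H=yellow, I=blue, J=red, K=yellow. No two adjacent vertices share a color.

4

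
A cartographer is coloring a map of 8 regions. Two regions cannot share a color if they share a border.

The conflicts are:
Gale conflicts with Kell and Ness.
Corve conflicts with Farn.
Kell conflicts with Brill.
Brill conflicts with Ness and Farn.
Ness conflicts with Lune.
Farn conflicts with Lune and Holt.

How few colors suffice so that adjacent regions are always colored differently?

Gale and Ness conflict, so at least 2 colors are needed.
A valid assignment using 2 colors: Gale=2, Corve=2, Kell=1, Brill=2, Ness=1, Farn=1, Lune=2, Holt=2. No two conflicting regions share a color.

2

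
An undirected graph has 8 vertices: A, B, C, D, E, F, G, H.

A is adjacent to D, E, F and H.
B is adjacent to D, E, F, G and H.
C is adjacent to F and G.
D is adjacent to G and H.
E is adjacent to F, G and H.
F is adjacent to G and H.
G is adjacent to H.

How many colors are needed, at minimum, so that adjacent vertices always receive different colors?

5

B, E, F, G, H form a clique, so at least 5 colors are needed.
5 colors suffice: color red → {C, H}; color blue → {D, F}; color green → {A, G}; color yellow → {E}; color purple → {B}. Each edge has distinct colors on its endpoints.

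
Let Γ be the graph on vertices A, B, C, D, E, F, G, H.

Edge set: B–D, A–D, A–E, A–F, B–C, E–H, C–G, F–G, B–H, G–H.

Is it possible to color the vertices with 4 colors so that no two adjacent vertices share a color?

Yes

The chromatic number is 3. The cycle E-H-B-D-A-E has odd length 5, so it cannot be 2-colored; at least 3 colors are needed.
One proper 3-coloring: A=1, B=1, C=2, D=2, E=3, F=2, G=1, H=2.
Since 4 ≥ 3, a proper 4-coloring certainly exists.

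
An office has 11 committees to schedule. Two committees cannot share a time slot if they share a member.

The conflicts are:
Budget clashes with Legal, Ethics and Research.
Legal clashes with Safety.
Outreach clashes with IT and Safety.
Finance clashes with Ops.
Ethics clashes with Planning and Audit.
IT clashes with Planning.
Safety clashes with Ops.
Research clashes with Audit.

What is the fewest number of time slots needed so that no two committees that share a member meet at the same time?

The cycle Ethics-Planning-IT-Outreach-Safety-Legal-Budget-Ethics has odd length 7, so it cannot be 2-colored; at least 3 time slots are needed.
A valid assignment using 3 time slots: Budget=1, Legal=2, Outreach=2, Finance=1, Ethics=2, IT=3, Safety=1, Research=2, Planning=1, Audit=1, Ops=2. Every pair that conflicts lands in different time slots.

3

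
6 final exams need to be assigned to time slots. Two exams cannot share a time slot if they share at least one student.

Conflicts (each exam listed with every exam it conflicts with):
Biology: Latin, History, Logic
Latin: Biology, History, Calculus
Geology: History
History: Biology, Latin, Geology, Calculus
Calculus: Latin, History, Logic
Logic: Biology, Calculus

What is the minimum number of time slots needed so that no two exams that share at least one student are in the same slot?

Biology, Latin, History pairwise conflict, so at least 3 time slots are needed.
3 time slots suffice: Biology=2, Latin=3, Geology=2, History=1, Calculus=2, Logic=1. Each listed conflict is separated.

3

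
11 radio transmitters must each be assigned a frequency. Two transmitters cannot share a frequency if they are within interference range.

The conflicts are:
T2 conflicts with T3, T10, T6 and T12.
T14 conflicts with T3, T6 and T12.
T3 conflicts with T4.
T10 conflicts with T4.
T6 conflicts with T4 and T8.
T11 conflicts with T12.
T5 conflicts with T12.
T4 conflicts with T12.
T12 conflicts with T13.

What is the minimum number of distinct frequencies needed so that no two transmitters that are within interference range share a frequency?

T12 and T13 conflict, so at least 2 frequencies are needed.
A valid assignment using 2 frequencies: T2=2, T14=2, T3=1, T10=1, T6=1, T11=2, T5=2, T4=2, T12=1, T8=2, T13=2. No two conflicting transmitters share a frequency.

2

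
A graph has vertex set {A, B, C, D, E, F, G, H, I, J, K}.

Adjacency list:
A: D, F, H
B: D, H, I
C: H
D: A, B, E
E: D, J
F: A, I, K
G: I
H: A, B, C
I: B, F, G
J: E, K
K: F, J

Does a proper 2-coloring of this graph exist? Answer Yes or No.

The cycle A-F-I-B-H-A has odd length 5, so it cannot be 2-colored; at least 3 colors are needed.
So 2 colors are not enough.

No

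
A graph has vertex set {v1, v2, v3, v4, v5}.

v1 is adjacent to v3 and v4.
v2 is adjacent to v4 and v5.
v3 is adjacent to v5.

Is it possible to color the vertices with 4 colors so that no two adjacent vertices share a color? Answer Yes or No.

Yes

The chromatic number is 3. The cycle v4-v1-v3-v5-v2-v4 has odd length 5, so it cannot be 2-colored; at least 3 colors are needed.
3 colors suffice: color 1 → {v3, v4}; color 2 → {v1, v5}; color 3 → {v2}.
Since 4 ≥ 3, a proper 4-coloring certainly exists.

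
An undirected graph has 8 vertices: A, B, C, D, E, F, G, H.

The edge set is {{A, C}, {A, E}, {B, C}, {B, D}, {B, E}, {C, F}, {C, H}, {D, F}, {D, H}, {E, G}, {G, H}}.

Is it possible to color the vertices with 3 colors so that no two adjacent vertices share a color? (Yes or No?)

Yes

The chromatic number is 3. The cycle C-B-E-G-H-C has odd length 5, so it cannot be 2-colored; at least 3 colors are needed.
3 colors suffice: color 1 → {C, D, E}; color 2 → {A, B, F, H}; color 3 → {G}.
That is already a proper 3-coloring.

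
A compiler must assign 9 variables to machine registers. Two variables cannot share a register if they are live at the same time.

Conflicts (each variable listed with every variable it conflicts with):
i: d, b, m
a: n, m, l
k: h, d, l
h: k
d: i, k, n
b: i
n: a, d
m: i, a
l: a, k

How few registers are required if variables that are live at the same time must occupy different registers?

The cycle a-m-i-d-n-a has odd length 5, so it cannot be 2-colored; at least 3 registers are needed.
3 registers suffice: register 1 → {a, h, d, b}; register 2 → {i, k, n}; register 3 → {m, l}. Every pair that conflicts lands in different registers.

3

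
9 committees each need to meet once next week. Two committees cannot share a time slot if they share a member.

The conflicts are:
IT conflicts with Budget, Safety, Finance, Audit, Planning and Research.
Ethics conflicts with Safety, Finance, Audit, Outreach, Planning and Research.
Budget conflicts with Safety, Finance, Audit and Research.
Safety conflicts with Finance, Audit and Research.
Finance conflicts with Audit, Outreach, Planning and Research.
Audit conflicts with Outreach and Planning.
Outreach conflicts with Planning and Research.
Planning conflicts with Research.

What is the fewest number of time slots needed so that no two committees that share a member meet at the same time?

5

Ethics, Finance, Audit, Outreach, Planning all conflict with each other, so at least 5 time slots are needed.
5 time slots suffice: time slot 1 → {Finance}; time slot 2 → {Audit, Research}; time slot 3 → {Safety, Planning}; time slot 4 → {IT, Ethics}; time slot 5 → {Budget, Outreach}. Each listed conflict is separated.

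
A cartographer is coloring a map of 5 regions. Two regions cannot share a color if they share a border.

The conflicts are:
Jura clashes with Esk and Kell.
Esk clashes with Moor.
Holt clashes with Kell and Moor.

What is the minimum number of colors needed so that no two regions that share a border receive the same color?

The cycle Holt-Kell-Jura-Esk-Moor-Holt has odd length 5, so it cannot be 2-colored; at least 3 colors are needed.
A valid assignment using 3 colors: Jura=1, Esk=2, Holt=3, Kell=2, Moor=1. No two conflicting regions share a color.

3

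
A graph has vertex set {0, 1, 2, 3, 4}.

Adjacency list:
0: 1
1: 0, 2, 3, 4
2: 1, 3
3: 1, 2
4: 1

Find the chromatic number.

1, 2, 3 are mutually adjacent, so at least 3 colors are needed.
3 colors suffice: color a → {1}; color b → {0, 2, 4}; color c → {3}. Every edge joins two different colors.

3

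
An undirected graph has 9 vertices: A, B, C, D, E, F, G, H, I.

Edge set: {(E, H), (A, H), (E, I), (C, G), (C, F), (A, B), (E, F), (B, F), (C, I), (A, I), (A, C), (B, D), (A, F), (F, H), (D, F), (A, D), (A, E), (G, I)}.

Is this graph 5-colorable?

Yes

The chromatic number is 4. A, E, F, H are mutually adjacent (a clique of size 4), so at least 4 colors are needed.
4 colors suffice: A=red, B=green, C=green, D=yellow, E=green, F=blue, G=red, H=yellow, I=blue.
Since 5 ≥ 4, a proper 5-coloring certainly exists.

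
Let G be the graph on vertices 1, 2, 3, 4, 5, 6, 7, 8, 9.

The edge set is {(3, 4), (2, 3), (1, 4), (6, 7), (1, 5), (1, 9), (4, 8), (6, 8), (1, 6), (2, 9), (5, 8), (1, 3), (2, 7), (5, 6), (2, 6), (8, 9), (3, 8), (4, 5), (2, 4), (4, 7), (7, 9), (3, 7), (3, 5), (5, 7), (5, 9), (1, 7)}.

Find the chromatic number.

5

1, 3, 4, 5, 7 are mutually adjacent (a clique of size 5), so at least 5 colors are needed.
5 colors suffice: 1=e, 2=a, 3=c, 4=d, 5=a, 6=c, 7=b, 8=b, 9=c. Each edge has distinct colors on its endpoints.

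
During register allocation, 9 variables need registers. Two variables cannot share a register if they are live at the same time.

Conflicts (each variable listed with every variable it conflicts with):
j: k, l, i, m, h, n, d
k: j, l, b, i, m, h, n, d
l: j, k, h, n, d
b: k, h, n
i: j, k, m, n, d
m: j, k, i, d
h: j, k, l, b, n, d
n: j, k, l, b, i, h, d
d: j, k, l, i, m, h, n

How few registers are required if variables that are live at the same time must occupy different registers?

j, k, l, h, n, d all conflict with each other, so at least 6 registers are needed.
6 registers suffice: register 1 → {k}; register 2 → {j, b}; register 3 → {d}; register 4 → {m, n}; register 5 → {i, h}; register 6 → {l}. Every pair that conflicts lands in different registers.

6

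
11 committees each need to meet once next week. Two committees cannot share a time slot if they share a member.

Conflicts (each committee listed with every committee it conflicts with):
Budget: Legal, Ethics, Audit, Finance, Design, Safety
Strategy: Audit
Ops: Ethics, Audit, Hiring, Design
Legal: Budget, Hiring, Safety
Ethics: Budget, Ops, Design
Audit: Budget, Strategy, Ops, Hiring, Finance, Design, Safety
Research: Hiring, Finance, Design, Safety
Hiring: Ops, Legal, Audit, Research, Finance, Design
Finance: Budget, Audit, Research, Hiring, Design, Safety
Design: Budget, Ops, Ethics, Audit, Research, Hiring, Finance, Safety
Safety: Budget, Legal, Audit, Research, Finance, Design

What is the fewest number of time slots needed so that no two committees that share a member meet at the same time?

5

Budget, Audit, Finance, Design, Safety pairwise conflict, so at least 5 time slots are needed.
A valid assignment using 5 time slots: Budget=4, Strategy=1, Ops=4, Legal=1, Ethics=2, Audit=2, Research=2, Hiring=3, Finance=5, Design=1, Safety=3. Every pair that conflicts lands in different time slots.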